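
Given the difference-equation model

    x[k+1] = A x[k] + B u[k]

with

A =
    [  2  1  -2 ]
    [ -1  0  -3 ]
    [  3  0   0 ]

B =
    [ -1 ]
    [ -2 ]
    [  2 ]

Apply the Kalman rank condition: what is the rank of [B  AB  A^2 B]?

AB = [[-8], [-5], [-3]]
A^2B = [[-15], [17], [-24]]
Controllability matrix C = [B  AB  A^2B] = [[-1, -8, -15], [-2, -5, 17], [2, -3, -24]]
det(C) = (-1)·((-5)·(-24) - 17·(-3)) - (-8)·((-2)·(-24) - 17·2) + (-15)·((-2)·(-3) - (-5)·2) = (-1)·171 - (-8)·14 + (-15)·16 = -299 ≠ 0, so rank(C) = 3.
rank(C) = 3 = n, so the pair (A, B) is completely controllable.

3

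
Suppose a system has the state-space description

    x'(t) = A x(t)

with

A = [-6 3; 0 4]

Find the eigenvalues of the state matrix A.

-6, 4

det(sI - A) = s^2 - (tr A)s + det A, with tr A = (-6) + 4 = -2 and det A = (-6)·4 - 3·0 = -24 - 0 = -24.
So p(s) = det(sI - A) = s^2 + 2s - 24.
Factor s^2 + 2s - 24: two numbers with sum -2 and product -24 are 4 and -6, so s^2 + 2s - 24 = (s - 4)(s + 6).
Hence p(s) = (s - 4) (s + 6), with roots -6, 4.
At least one eigenvalue has non-negative real part, so the system is not asymptotically stable.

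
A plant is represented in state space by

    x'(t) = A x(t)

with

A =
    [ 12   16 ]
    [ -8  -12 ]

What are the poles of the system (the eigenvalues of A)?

det(sI - A) = s^2 - (tr A)s + det A, with tr A = 12 + (-12) = 0 and det A = 12·(-12) - 16·(-8) = -144 - (-128) = -16.
So p(s) = det(sI - A) = s^2 - 16.
Factor s^2 - 16: two numbers with sum 0 and product -16 are 4 and -4, so s^2 - 16 = (s - 4)(s + 4).
Hence p(s) = (s - 4) (s + 4), with roots -4, 4.
At least one eigenvalue has non-negative real part, so the system is not asymptotically stable.

-4, 4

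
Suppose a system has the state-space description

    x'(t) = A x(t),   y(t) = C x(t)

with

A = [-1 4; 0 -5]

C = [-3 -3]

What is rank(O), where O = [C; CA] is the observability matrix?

1

CA = [[3, 3]]
Observability matrix O = [C; CA] = [[-3, -3], [3, 3]]
Every row of O is a scalar multiple of row 1 = [-3, -3] (multipliers 1, -1), so the rows span a one-dimensional space.
O ≠ 0, hence rank(O) = 1.
rank(O) = 1 < n = 2, so the pair (A, C) is not completely observable.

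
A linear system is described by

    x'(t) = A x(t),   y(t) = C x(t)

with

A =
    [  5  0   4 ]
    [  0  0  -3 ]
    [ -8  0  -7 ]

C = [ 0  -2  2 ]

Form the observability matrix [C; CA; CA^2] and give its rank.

2

CA = [[-16, 0, -8]]
CA^2 = [[-16, 0, -8]]
Observability matrix O = [C; CA; CA^2] = [[0, -2, 2], [-16, 0, -8], [-16, 0, -8]]
The columns c1, c2, c3 of O are linearly dependent: -c1 + 2·c2 + 2·c3 = 0 (check each entry), so rank(O) ≤ 2.
The 2×2 minor from rows 1, 2, columns 1, 2 is 0·0 - (-2)·(-16) = 0 - 32 = -32 ≠ 0, so rank(O) = 2.
rank(O) = 2 < n = 3, so the pair (A, C) is not completely observable.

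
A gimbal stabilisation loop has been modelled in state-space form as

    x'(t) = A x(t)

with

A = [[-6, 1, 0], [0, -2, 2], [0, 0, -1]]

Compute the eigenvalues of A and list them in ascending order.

det(sI - A) = s^3 - (tr A)s^2 + (M11 + M22 + M33)s - det A, where Mii is the 2×2 principal minor of A obtained by deleting row i and column i.
tr A = (-6) + (-2) + (-1) = -9; M11 = (-2)·(-1) - 2·0 = 2 - 0 = 2; M22 = (-6)·(-1) - 0·0 = 6 - 0 = 6; M33 = (-6)·(-2) - 1·0 = 12 - 0 = 12; sum of minors = 20.
det A = (-6)·((-2)·(-1) - 2·0) - 1·(0·(-1) - 2·0) + 0·(0·0 - (-2)·0) = (-6)·2 - 1·0 + 0·0 = -12.
So p(s) = det(sI - A) = s^3 + 9s^2 + 20s + 12.
Rational-root test: any integer root divides 12. Testing small divisors, s = -1 works: p(-1) = -1 + 9 + (-20) + 12 = 0, so (s + 1) is a factor.
Dividing, p(s) = (s + 1)(s^2 + 8s + 12).
Factor s^2 + 8s + 12: two numbers with sum -8 and product 12 are -2 and -6, so s^2 + 8s + 12 = (s + 2)(s + 6).
Hence p(s) = (s + 1) (s + 2) (s + 6), with roots -6, -2, -1.
All eigenvalues have negative real part, so the system is asymptotically stable.

-6, -2, -1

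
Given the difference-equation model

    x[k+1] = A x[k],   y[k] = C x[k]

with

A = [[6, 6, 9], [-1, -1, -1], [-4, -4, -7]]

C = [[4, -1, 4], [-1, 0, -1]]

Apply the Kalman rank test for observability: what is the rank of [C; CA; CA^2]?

CA = [[9, 9, 9], [-2, -2, -2]]
CA^2 = [[9, 9, 9], [-2, -2, -2]]
Observability matrix O = [C; CA; CA^2] = [[4, -1, 4], [-1, 0, -1], [9, 9, 9], [-2, -2, -2], [9, 9, 9], [-2, -2, -2]]
The columns c1, c2, c3 of O are linearly dependent: -c1 + c3 = 0 (check each entry), so rank(O) ≤ 2.
The 2×2 minor from rows 1, 2, columns 1, 2 is 4·0 - (-1)·(-1) = 0 - 1 = -1 ≠ 0, so rank(O) = 2.
rank(O) = 2 < n = 3, so the pair (A, C) is not completely observable.

2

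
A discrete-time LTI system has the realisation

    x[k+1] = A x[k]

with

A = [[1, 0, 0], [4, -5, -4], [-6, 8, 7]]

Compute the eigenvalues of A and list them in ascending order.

det(zI - A) = z^3 - (tr A)z^2 + (M11 + M22 + M33)z - det A, where Mii is the 2×2 principal minor of A obtained by deleting row i and column i.
tr A = 1 + (-5) + 7 = 3; M11 = (-5)·7 - (-4)·8 = -35 - (-32) = -3; M22 = 1·7 - 0·(-6) = 7 - 0 = 7; M33 = 1·(-5) - 0·4 = -5 - 0 = -5; sum of minors = -1.
det A = 1·((-5)·7 - (-4)·8) - 0·(4·7 - (-4)·(-6)) + 0·(4·8 - (-5)·(-6)) = 1·(-3) - 0·4 + 0·2 = -3.
So p(z) = det(zI - A) = z^3 - 3z^2 - z + 3.
Rational-root test: any integer root divides 3. Testing small divisors, z = -1 works: p(-1) = -1 + (-3) + 1 + 3 = 0, so (z + 1) is a factor.
Dividing, p(z) = (z + 1)(z^2 - 4z + 3).
Factor z^2 - 4z + 3: two numbers with sum 4 and product 3 are 3 and 1, so z^2 - 4z + 3 = (z - 3)(z - 1).
Hence p(z) = (z - 3) (z - 1) (z + 1), with roots -1, 1, 3.

-1, 1, 3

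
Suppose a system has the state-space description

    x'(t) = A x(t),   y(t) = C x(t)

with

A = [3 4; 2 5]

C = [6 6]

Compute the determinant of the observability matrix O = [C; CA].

CA = [[30, 54]]
Observability matrix O = [C; CA] = [[6, 6], [30, 54]]
det(O) = 6·54 - 6·30 = 324 - 180 = 144
Since det(O) ≠ 0, rank(O) = 2 and the system is completely observable.

144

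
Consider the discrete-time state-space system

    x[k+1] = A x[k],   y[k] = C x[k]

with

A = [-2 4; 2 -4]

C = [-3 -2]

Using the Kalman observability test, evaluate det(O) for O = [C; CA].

CA = [[2, -4]]
Observability matrix O = [C; CA] = [[-3, -2], [2, -4]]
det(O) = (-3)·(-4) - (-2)·2 = 12 - (-4) = 16
Since det(O) ≠ 0, rank(O) = 2 and the system is completely observable.

16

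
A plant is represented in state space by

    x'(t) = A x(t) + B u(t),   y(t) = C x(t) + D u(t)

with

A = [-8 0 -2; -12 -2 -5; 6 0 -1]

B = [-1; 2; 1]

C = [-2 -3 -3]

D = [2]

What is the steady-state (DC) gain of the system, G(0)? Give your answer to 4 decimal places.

-2.9500

G(0) = C(-A)^{-1}B + D = -C A^{-1} B + D.
det A = -40, so A^{-1} = (1/-40)·adj(A) = [[-1/20, 0, 1/10], [21/20, -1/2, 2/5], [-3/10, 0, -2/5]]
A^{-1} B = [3/20, -33/20, -1/10]^T
C A^{-1} B = 99/20
G(0) = D - C A^{-1} B = 2 - (99/20) = -59/20 ≈ -2.9500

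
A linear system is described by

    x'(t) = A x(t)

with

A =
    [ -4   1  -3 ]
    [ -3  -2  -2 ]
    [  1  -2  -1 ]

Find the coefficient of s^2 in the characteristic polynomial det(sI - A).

Expand det(sI - A) for the 3×3 matrix.
p(s) = s^3 + 7s^2 + 16s + 21.
(Check: constant term = det(-A) = (-1)^3 det A = 21; coefficient of s^2 = -tr A = 7.)
The coefficient of s^2 is 7.

7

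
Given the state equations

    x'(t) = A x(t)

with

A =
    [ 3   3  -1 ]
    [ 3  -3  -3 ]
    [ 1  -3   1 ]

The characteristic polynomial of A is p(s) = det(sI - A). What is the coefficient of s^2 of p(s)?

-1

Expand det(sI - A) for the 3×3 matrix.
p(s) = s^3 - s^2 - 26s + 48.
(Check: constant term = det(-A) = (-1)^3 det A = 48; coefficient of s^2 = -tr A = -1.)
The coefficient of s^2 is -1.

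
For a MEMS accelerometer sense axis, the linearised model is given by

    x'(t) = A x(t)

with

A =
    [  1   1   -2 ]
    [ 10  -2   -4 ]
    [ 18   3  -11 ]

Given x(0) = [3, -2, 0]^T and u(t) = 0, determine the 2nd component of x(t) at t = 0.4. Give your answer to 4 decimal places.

1.5887

det(sI - A) = s^3 - (tr A)s^2 + (M11 + M22 + M33)s - det A, where Mii is the 2×2 principal minor of A obtained by deleting row i and column i.
tr A = 1 + (-2) + (-11) = -12; M11 = (-2)·(-11) - (-4)·3 = 22 - (-12) = 34; M22 = 1·(-11) - (-2)·18 = -11 - (-36) = 25; M33 = 1·(-2) - 1·10 = -2 - 10 = -12; sum of minors = 47.
det A = 1·((-2)·(-11) - (-4)·3) - 1·(10·(-11) - (-4)·18) + (-2)·(10·3 - (-2)·18) = 1·34 - 1·(-38) + (-2)·66 = -60.
So p(s) = det(sI - A) = s^3 + 12s^2 + 47s + 60.
Rational-root test: any integer root divides 60. Testing small divisors, s = -3 works: p(-3) = -27 + 108 + (-141) + 60 = 0, so (s + 3) is a factor.
Dividing, p(s) = (s + 3)(s^2 + 9s + 20).
Factor s^2 + 9s + 20: two numbers with sum -9 and product 20 are -4 and -5, so s^2 + 9s + 20 = (s + 4)(s + 5).
Hence p(s) = (s + 3) (s + 4) (s + 5), with roots -5, -4, -3.
The eigenvalues -5, -4, -3 are distinct and real, so A is diagonalisable and x(t) = e^{At} x(0) = V diag(e^{λ_i t}) V^{-1} x(0), where the columns of V are the eigenvectors.
λ = -5: A - (-5)I = [[6, 1, -2], [10, 3, -4], [18, 3, -6]]. v must be orthogonal to every row; (row 1) × (row 2) = [2, 4, 8], so take v_1 = [1, 2, 4]^T.
λ = -4: A - (-4)I = [[5, 1, -2], [10, 2, -4], [18, 3, -7]]. v must be orthogonal to every row; (row 1) × (row 3) = [-1, -1, -3], so take v_2 = [-1, -1, -3]^T.
λ = -3: A - (-3)I = [[4, 1, -2], [10, 1, -4], [18, 3, -8]]. v must be orthogonal to every row; (row 1) × (row 2) = [-2, -4, -6], so take v_3 = [-1, -2, -3]^T.
V = [v_1 v_2 v_3] = [[1, -1, -1], [2, -1, -2], [4, -3, -3]] has det V = 1, so V^{-1} = adj(V)/det V = [[-3, 0, 1], [-2, 1, 0], [-2, -1, 1]].
Modal coordinates z(0) = V^{-1} x(0): (-3)·3 + 0·(-2) + 1·0 = -9; (-2)·3 + 1·(-2) + 0·0 = -8; (-2)·3 + (-1)·(-2) + 1·0 = -4; so z(0) = [-9, -8, -4]^T.
x_2(t) = Σ_i (v_i)_2 · z_i(0) · e^{λ_i t} (row 2 of V times the modal terms).
x_2(0.4) = 2·(-9)·e^{-5·0.4} + (-1)·(-8)·e^{-4·0.4} + (-2)·(-4)·e^{-3·0.4} = (-18)·0.135335 + 8·0.201897 + 8·0.301194 = 1.5887.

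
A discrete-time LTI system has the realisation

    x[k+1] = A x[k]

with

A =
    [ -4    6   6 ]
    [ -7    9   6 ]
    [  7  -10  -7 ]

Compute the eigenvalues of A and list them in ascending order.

det(zI - A) = z^3 - (tr A)z^2 + (M11 + M22 + M33)z - det A, where Mii is the 2×2 principal minor of A obtained by deleting row i and column i.
tr A = (-4) + 9 + (-7) = -2; M11 = 9·(-7) - 6·(-10) = -63 - (-60) = -3; M22 = (-4)·(-7) - 6·7 = 28 - 42 = -14; M33 = (-4)·9 - 6·(-7) = -36 - (-42) = 6; sum of minors = -11.
det A = (-4)·(9·(-7) - 6·(-10)) - 6·((-7)·(-7) - 6·7) + 6·((-7)·(-10) - 9·7) = (-4)·(-3) - 6·7 + 6·7 = 12.
So p(z) = det(zI - A) = z^3 + 2z^2 - 11z - 12.
Rational-root test: any integer root divides -12. Testing small divisors, z = -1 works: p(-1) = -1 + 2 + 11 + (-12) = 0, so (z + 1) is a factor.
Dividing, p(z) = (z + 1)(z^2 + z - 12).
Factor z^2 + z - 12: two numbers with sum -1 and product -12 are 3 and -4, so z^2 + z - 12 = (z - 3)(z + 4).
Hence p(z) = (z - 3) (z + 1) (z + 4), with roots -4, -1, 3.

-4, -1, 3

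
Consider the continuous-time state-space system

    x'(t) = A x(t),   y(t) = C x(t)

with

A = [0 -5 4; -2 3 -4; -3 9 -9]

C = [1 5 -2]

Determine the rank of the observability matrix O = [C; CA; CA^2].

CA = [[-4, -8, 2]]
CA^2 = [[10, 14, -2]]
Observability matrix O = [C; CA; CA^2] = [[1, 5, -2], [-4, -8, 2], [10, 14, -2]]
The columns c1, c2, c3 of O are linearly dependent: -c1 + c2 + 2·c3 = 0 (check each entry), so rank(O) ≤ 2.
The 2×2 minor from rows 1, 2, columns 1, 2 is 1·(-8) - 5·(-4) = -8 - (-20) = 12 ≠ 0, so rank(O) = 2.
rank(O) = 2 < n = 3, so the pair (A, C) is not completely observable.

2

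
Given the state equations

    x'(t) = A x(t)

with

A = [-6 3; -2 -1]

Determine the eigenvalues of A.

det(sI - A) = s^2 - (tr A)s + det A, with tr A = (-6) + (-1) = -7 and det A = (-6)·(-1) - 3·(-2) = 6 - (-6) = 12.
So p(s) = det(sI - A) = s^2 + 7s + 12.
Factor s^2 + 7s + 12: two numbers with sum -7 and product 12 are -3 and -4, so s^2 + 7s + 12 = (s + 3)(s + 4).
Hence p(s) = (s + 3) (s + 4), with roots -4, -3.
All eigenvalues have negative real part, so the system is asymptotically stable.

-4, -3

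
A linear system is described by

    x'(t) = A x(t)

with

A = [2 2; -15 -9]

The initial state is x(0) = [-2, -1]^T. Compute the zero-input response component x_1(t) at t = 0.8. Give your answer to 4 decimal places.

-0.7809

det(sI - A) = s^2 - (tr A)s + det A, with tr A = 2 + (-9) = -7 and det A = 2·(-9) - 2·(-15) = -18 - (-30) = 12.
So p(s) = det(sI - A) = s^2 + 7s + 12.
Factor s^2 + 7s + 12: two numbers with sum -7 and product 12 are -3 and -4, so s^2 + 7s + 12 = (s + 3)(s + 4).
Hence p(s) = (s + 3) (s + 4), with roots -4, -3.
The eigenvalues -4, -3 are distinct and real, so A is diagonalisable and x(t) = e^{At} x(0) = V diag(e^{λ_i t}) V^{-1} x(0), where the columns of V are the eigenvectors.
λ = -4: A - (-4)I = [[6, 2], [-15, -5]]. Row 1 gives 6·v1 + 2·v2 = 0, so take v_1 = [-1, 3]^T.
λ = -3: A - (-3)I = [[5, 2], [-15, -6]]. Row 1 gives 5·v1 + 2·v2 = 0, so take v_2 = [2, -5]^T.
V = [v_1 v_2] = [[-1, 2], [3, -5]] has det V = -1, so V^{-1} = adj(V)/det V = [[5, 2], [3, 1]].
Modal coordinates z(0) = V^{-1} x(0): 5·(-2) + 2·(-1) = -12; 3·(-2) + 1·(-1) = -7; so z(0) = [-12, -7]^T.
x_1(t) = Σ_i (v_i)_1 · z_i(0) · e^{λ_i t} (row 1 of V times the modal terms).
x_1(0.8) = (-1)·(-12)·e^{-4·0.8} + 2·(-7)·e^{-3·0.8} = 12·0.040762 + (-14)·0.090718 = -0.7809.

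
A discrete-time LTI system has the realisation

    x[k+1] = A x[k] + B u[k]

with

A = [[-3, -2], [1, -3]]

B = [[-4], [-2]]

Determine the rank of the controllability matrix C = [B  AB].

AB = [[16], [2]]
Controllability matrix C = [B  AB] = [[-4, 16], [-2, 2]]
det(C) = (-4)·2 - 16·(-2) = -8 - (-32) = 24 ≠ 0, so rank(C) = 2.
rank(C) = 2 = n, so the pair (A, B) is completely controllable.

2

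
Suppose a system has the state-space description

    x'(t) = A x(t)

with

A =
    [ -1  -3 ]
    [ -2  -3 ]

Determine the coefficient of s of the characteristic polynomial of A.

For a 2×2 matrix, det(sI - A) = s^2 - (tr A)s + det A.
tr A = -4, det A = -3.
So p(s) = s^2 + 4s - 3.
The coefficient of s is 4.

4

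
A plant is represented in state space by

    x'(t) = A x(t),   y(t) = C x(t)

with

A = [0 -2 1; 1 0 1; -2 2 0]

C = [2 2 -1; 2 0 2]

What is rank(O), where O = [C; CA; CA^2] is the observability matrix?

3

CA = [[4, -6, 4], [-4, 0, 2]]
CA^2 = [[-14, 0, -2], [-4, 12, -4]]
Observability matrix O = [C; CA; CA^2] = [[2, 2, -1], [2, 0, 2], [4, -6, 4], [-4, 0, 2], [-14, 0, -2], [-4, 12, -4]]
Take the 3×3 submatrix of O formed by rows 1, 2, 3: [[2, 2, -1], [2, 0, 2], [4, -6, 4]]. Its determinant is 2·(0·4 - 2·(-6)) - 2·(2·4 - 2·4) + (-1)·(2·(-6) - 0·4) = 2·12 - 2·0 + (-1)·(-12) = 36 ≠ 0.
So rank(O) ≥ 3; since O has 3 columns, rank(O) = 3.
rank(O) = 3 = n, so the pair (A, C) is completely observable.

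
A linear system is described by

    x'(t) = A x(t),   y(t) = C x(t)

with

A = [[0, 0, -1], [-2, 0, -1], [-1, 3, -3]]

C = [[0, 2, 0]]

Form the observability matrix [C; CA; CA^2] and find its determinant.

CA = [[-4, 0, -2]]
CA^2 = [[2, -6, 10]]
Observability matrix O = [C; CA; CA^2] = [[0, 2, 0], [-4, 0, -2], [2, -6, 10]]
Expanding along the first row, det(O) = 0·(0·10 - (-2)·(-6)) - 2·((-4)·10 - (-2)·2) + 0·((-4)·(-6) - 0·2) = 0·(-12) - 2·(-36) + 0·24 = 72
Since det(O) ≠ 0, rank(O) = 3 and the system is completely observable.

72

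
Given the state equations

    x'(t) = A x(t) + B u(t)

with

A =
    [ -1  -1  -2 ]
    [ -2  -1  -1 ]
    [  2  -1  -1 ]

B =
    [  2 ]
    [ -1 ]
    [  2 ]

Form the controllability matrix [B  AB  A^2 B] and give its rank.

AB = [[-5], [-5], [3]]
A^2B = [[4], [12], [-8]]
Controllability matrix C = [B  AB  A^2B] = [[2, -5, 4], [-1, -5, 12], [2, 3, -8]]
det(C) = 2·((-5)·(-8) - 12·3) - (-5)·((-1)·(-8) - 12·2) + 4·((-1)·3 - (-5)·2) = 2·4 - (-5)·(-16) + 4·7 = -44 ≠ 0, so rank(C) = 3.
rank(C) = 3 = n, so the pair (A, B) is completely controllable.

3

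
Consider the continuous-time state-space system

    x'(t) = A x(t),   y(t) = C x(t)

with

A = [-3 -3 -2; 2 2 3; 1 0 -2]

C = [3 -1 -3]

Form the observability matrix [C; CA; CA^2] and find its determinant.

CA = [[-14, -11, -3]]
CA^2 = [[17, 20, 1]]
Observability matrix O = [C; CA; CA^2] = [[3, -1, -3], [-14, -11, -3], [17, 20, 1]]
Expanding along the first row, det(O) = 3·((-11)·1 - (-3)·20) - (-1)·((-14)·1 - (-3)·17) + (-3)·((-14)·20 - (-11)·17) = 3·49 - (-1)·37 + (-3)·(-93) = 463
Since det(O) ≠ 0, rank(O) = 3 and the system is completely observable.

463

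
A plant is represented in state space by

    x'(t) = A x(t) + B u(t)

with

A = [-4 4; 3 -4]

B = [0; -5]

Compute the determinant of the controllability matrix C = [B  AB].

AB = [[-20], [20]]
Controllability matrix C = [B  AB] = [[0, -20], [-5, 20]]
det(C) = 0·20 - (-20)·(-5) = 0 - 100 = -100
Since det(C) ≠ 0, rank(C) = 2 and the system is completely controllable.

-100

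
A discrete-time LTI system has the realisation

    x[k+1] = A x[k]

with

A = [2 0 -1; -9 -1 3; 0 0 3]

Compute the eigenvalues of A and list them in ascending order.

det(zI - A) = z^3 - (tr A)z^2 + (M11 + M22 + M33)z - det A, where Mii is the 2×2 principal minor of A obtained by deleting row i and column i.
tr A = 2 + (-1) + 3 = 4; M11 = (-1)·3 - 3·0 = -3 - 0 = -3; M22 = 2·3 - (-1)·0 = 6 - 0 = 6; M33 = 2·(-1) - 0·(-9) = -2 - 0 = -2; sum of minors = 1.
det A = 2·((-1)·3 - 3·0) - 0·((-9)·3 - 3·0) + (-1)·((-9)·0 - (-1)·0) = 2·(-3) - 0·(-27) + (-1)·0 = -6.
So p(z) = det(zI - A) = z^3 - 4z^2 + z + 6.
Rational-root test: any integer root divides 6. Testing small divisors, z = -1 works: p(-1) = -1 + (-4) + (-1) + 6 = 0, so (z + 1) is a factor.
Dividing, p(z) = (z + 1)(z^2 - 5z + 6).
Factor z^2 - 5z + 6: two numbers with sum 5 and product 6 are 3 and 2, so z^2 - 5z + 6 = (z - 3)(z - 2).
Hence p(z) = (z - 3) (z - 2) (z + 1), with roots -1, 2, 3.

-1, 2, 3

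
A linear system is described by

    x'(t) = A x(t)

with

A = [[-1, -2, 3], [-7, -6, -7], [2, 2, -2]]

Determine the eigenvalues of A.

-6, -4, 1

det(sI - A) = s^3 - (tr A)s^2 + (M11 + M22 + M33)s - det A, where Mii is the 2×2 principal minor of A obtained by deleting row i and column i.
tr A = (-1) + (-6) + (-2) = -9; M11 = (-6)·(-2) - (-7)·2 = 12 - (-14) = 26; M22 = (-1)·(-2) - 3·2 = 2 - 6 = -4; M33 = (-1)·(-6) - (-2)·(-7) = 6 - 14 = -8; sum of minors = 14.
det A = (-1)·((-6)·(-2) - (-7)·2) - (-2)·((-7)·(-2) - (-7)·2) + 3·((-7)·2 - (-6)·2) = (-1)·26 - (-2)·28 + 3·(-2) = 24.
So p(s) = det(sI - A) = s^3 + 9s^2 + 14s - 24.
Rational-root test: any integer root divides -24. Testing small divisors, s = 1 works: p(1) = 1 + 9 + 14 + (-24) = 0, so (s - 1) is a factor.
Dividing, p(s) = (s - 1)(s^2 + 10s + 24).
Factor s^2 + 10s + 24: two numbers with sum -10 and product 24 are -4 and -6, so s^2 + 10s + 24 = (s + 4)(s + 6).
Hence p(s) = (s - 1) (s + 4) (s + 6), with roots -6, -4, 1.
At least one eigenvalue has non-negative real part, so the system is not asymptotically stable.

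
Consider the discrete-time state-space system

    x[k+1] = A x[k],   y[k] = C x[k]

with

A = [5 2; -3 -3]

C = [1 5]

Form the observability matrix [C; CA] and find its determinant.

CA = [[-10, -13]]
Observability matrix O = [C; CA] = [[1, 5], [-10, -13]]
det(O) = 1·(-13) - 5·(-10) = -13 - (-50) = 37
Since det(O) ≠ 0, rank(O) = 2 and the system is completely observable.

37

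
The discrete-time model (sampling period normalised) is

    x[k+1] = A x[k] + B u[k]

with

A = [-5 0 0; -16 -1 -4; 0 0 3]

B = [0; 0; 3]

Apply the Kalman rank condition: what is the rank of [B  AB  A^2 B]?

2

AB = [[0], [-12], [9]]
A^2B = [[0], [-24], [27]]
Controllability matrix C = [B  AB  A^2B] = [[0, 0, 0], [0, -12, -24], [3, 9, 27]]
Row 1 of C is identically zero, so rank(C) ≤ 2.
The 2×2 minor from rows 2, 3, columns 1, 2 is 0·9 - (-12)·3 = 0 - (-36) = 36 ≠ 0, so rank(C) = 2.
rank(C) = 2 < n = 3, so the pair (A, B) is not completely controllable.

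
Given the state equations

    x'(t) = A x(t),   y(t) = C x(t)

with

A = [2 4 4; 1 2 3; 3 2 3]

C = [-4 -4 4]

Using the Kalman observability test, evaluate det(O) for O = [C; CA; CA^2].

CA = [[0, -16, -16]]
CA^2 = [[-64, -64, -96]]
Observability matrix O = [C; CA; CA^2] = [[-4, -4, 4], [0, -16, -16], [-64, -64, -96]]
Expanding along the first row, det(O) = (-4)·((-16)·(-96) - (-16)·(-64)) - (-4)·(0·(-96) - (-16)·(-64)) + 4·(0·(-64) - (-16)·(-64)) = (-4)·512 - (-4)·(-1024) + 4·(-1024) = -10240
Since det(O) ≠ 0, rank(O) = 3 and the system is completely observable.

-10240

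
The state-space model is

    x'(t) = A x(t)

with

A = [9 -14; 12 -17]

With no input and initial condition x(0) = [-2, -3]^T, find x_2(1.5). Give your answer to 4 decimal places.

0.0617

det(sI - A) = s^2 - (tr A)s + det A, with tr A = 9 + (-17) = -8 and det A = 9·(-17) - (-14)·12 = -153 - (-168) = 15.
So p(s) = det(sI - A) = s^2 + 8s + 15.
Factor s^2 + 8s + 15: two numbers with sum -8 and product 15 are -3 and -5, so s^2 + 8s + 15 = (s + 3)(s + 5).
Hence p(s) = (s + 3) (s + 5), with roots -5, -3.
The eigenvalues -5, -3 are distinct and real, so A is diagonalisable and x(t) = e^{At} x(0) = V diag(e^{λ_i t}) V^{-1} x(0), where the columns of V are the eigenvectors.
λ = -5: A - (-5)I = [[14, -14], [12, -12]]. Row 1 gives 14·v1 + (-14)·v2 = 0, so take v_1 = [1, 1]^T.
λ = -3: A - (-3)I = [[12, -14], [12, -14]]. Row 1 gives 12·v1 + (-14)·v2 = 0, so take v_2 = [7, 6]^T.
V = [v_1 v_2] = [[1, 7], [1, 6]] has det V = -1, so V^{-1} = adj(V)/det V = [[-6, 7], [1, -1]].
Modal coordinates z(0) = V^{-1} x(0): (-6)·(-2) + 7·(-3) = -9; 1·(-2) + (-1)·(-3) = 1; so z(0) = [-9, 1]^T.
x_2(t) = Σ_i (v_i)_2 · z_i(0) · e^{λ_i t} (row 2 of V times the modal terms).
x_2(1.5) = 1·(-9)·e^{-5·1.5} + 6·1·e^{-3·1.5} = (-9)·0.000553 + 6·0.011109 = 0.0617.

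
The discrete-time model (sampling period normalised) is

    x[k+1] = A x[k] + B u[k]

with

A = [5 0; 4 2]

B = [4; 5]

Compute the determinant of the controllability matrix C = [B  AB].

AB = [[20], [26]]
Controllability matrix C = [B  AB] = [[4, 20], [5, 26]]
det(C) = 4·26 - 20·5 = 104 - 100 = 4
Since det(C) ≠ 0, rank(C) = 2 and the system is completely controllable.

4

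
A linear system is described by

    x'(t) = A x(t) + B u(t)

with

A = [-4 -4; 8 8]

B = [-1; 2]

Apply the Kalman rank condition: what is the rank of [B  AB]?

AB = [[-4], [8]]
Controllability matrix C = [B  AB] = [[-1, -4], [2, 8]]
Every column of C is a scalar multiple of column 1 = [-1, 2] (multipliers 1, 4), so the columns span a one-dimensional space.
C ≠ 0, hence rank(C) = 1.
rank(C) = 1 < n = 2, so the pair (A, B) is not completely controllable.

1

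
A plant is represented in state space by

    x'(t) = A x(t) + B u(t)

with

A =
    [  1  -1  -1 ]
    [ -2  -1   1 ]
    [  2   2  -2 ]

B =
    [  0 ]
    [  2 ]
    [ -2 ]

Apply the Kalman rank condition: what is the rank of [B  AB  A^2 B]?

3

AB = [[0], [-4], [8]]
A^2B = [[-4], [12], [-24]]
Controllability matrix C = [B  AB  A^2B] = [[0, 0, -4], [2, -4, 12], [-2, 8, -24]]
det(C) = 0·((-4)·(-24) - 12·8) - 0·(2·(-24) - 12·(-2)) + (-4)·(2·8 - (-4)·(-2)) = 0·0 - 0·(-24) + (-4)·8 = -32 ≠ 0, so rank(C) = 3.
rank(C) = 3 = n, so the pair (A, B) is completely controllable.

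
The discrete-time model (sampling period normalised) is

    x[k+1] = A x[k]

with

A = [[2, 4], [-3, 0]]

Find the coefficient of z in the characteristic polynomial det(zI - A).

-2

For a 2×2 matrix, det(zI - A) = z^2 - (tr A)z + det A.
tr A = 2, det A = 12.
So p(z) = z^2 - 2z + 12.
The coefficient of z is -2.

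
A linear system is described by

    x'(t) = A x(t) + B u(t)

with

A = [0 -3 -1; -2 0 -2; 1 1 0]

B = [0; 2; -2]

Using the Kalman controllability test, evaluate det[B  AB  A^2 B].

-136

AB = [[-4], [4], [2]]
A^2B = [[-14], [4], [0]]
Controllability matrix C = [B  AB  A^2B] = [[0, -4, -14], [2, 4, 4], [-2, 2, 0]]
Expanding along the first row, det(C) = 0·(4·0 - 4·2) - (-4)·(2·0 - 4·(-2)) + (-14)·(2·2 - 4·(-2)) = 0·(-8) - (-4)·8 + (-14)·12 = -136
Since det(C) ≠ 0, rank(C) = 3 and the system is completely controllable.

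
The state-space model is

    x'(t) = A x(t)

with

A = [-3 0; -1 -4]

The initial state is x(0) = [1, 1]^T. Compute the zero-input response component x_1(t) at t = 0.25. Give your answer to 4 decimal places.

det(sI - A) = s^2 - (tr A)s + det A, with tr A = (-3) + (-4) = -7 and det A = (-3)·(-4) - 0·(-1) = 12 - 0 = 12.
So p(s) = det(sI - A) = s^2 + 7s + 12.
Factor s^2 + 7s + 12: two numbers with sum -7 and product 12 are -3 and -4, so s^2 + 7s + 12 = (s + 3)(s + 4).
Hence p(s) = (s + 3) (s + 4), with roots -4, -3.
The eigenvalues -4, -3 are distinct and real, so A is diagonalisable and x(t) = e^{At} x(0) = V diag(e^{λ_i t}) V^{-1} x(0), where the columns of V are the eigenvectors.
λ = -4: A - (-4)I = [[1, 0], [-1, 0]]. Row 1 gives 1·v1 + 0·v2 = 0, so take v_1 = [0, 1]^T.
λ = -3: A - (-3)I = [[0, 0], [-1, -1]]. Row 2 gives (-1)·v1 + (-1)·v2 = 0, so take v_2 = [-1, 1]^T.
V = [v_1 v_2] = [[0, -1], [1, 1]] has det V = 1, so V^{-1} = adj(V)/det V = [[1, 1], [-1, 0]].
Modal coordinates z(0) = V^{-1} x(0): 1·1 + 1·1 = 2; (-1)·1 + 0·1 = -1; so z(0) = [2, -1]^T.
x_1(t) = Σ_i (v_i)_1 · z_i(0) · e^{λ_i t} (row 1 of V times the modal terms).
x_1(0.25) = 0·2·e^{-4·0.25} + (-1)·(-1)·e^{-3·0.25} = 0·0.367879 + 1·0.472367 = 0.4724.

0.4724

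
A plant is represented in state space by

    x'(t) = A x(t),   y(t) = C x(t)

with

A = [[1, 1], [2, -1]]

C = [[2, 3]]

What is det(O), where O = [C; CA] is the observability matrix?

-26

CA = [[8, -1]]
Observability matrix O = [C; CA] = [[2, 3], [8, -1]]
det(O) = 2·(-1) - 3·8 = -2 - 24 = -26
Since det(O) ≠ 0, rank(O) = 2 and the system is completely observable.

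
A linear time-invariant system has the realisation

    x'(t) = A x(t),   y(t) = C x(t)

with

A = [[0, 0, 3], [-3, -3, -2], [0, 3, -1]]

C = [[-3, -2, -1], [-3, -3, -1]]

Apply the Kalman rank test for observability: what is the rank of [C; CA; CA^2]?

3

CA = [[6, 3, -4], [9, 6, -2]]
CA^2 = [[-9, -21, 16], [-18, -24, 17]]
Observability matrix O = [C; CA; CA^2] = [[-3, -2, -1], [-3, -3, -1], [6, 3, -4], [9, 6, -2], [-9, -21, 16], [-18, -24, 17]]
Take the 3×3 submatrix of O formed by rows 1, 2, 3: [[-3, -2, -1], [-3, -3, -1], [6, 3, -4]]. Its determinant is (-3)·((-3)·(-4) - (-1)·3) - (-2)·((-3)·(-4) - (-1)·6) + (-1)·((-3)·3 - (-3)·6) = (-3)·15 - (-2)·18 + (-1)·9 = -18 ≠ 0.
So rank(O) ≥ 3; since O has 3 columns, rank(O) = 3.
rank(O) = 3 = n, so the pair (A, C) is completely observable.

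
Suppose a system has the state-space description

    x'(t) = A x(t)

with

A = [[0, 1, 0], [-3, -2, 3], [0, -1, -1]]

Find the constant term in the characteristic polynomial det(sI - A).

Expand det(sI - A) for the 3×3 matrix.
p(s) = s^3 + 3s^2 + 8s + 3.
(Check: constant term = det(-A) = (-1)^3 det A = 3; coefficient of s^2 = -tr A = 3.)
The constant term is 3.

3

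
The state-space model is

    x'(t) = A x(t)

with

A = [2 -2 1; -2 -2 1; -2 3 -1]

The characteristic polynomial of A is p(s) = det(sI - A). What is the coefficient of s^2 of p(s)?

1

Expand det(sI - A) for the 3×3 matrix.
p(s) = s^3 + s^2 - 9s + 4.
(Check: constant term = det(-A) = (-1)^3 det A = 4; coefficient of s^2 = -tr A = 1.)
The coefficient of s^2 is 1.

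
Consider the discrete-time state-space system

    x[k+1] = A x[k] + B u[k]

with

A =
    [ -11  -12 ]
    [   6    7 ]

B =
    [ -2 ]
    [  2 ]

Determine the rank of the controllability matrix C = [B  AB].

AB = [[-2], [2]]
Controllability matrix C = [B  AB] = [[-2, -2], [2, 2]]
Every column of C is a scalar multiple of column 1 = [-2, 2] (multipliers 1, 1), so the columns span a one-dimensional space.
C ≠ 0, hence rank(C) = 1.
rank(C) = 1 < n = 2, so the pair (A, B) is not completely controllable.

1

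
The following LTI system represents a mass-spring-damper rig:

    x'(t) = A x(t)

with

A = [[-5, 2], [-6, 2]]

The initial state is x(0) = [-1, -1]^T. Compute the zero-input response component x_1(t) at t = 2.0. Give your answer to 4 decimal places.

0.0987

det(sI - A) = s^2 - (tr A)s + det A, with tr A = (-5) + 2 = -3 and det A = (-5)·2 - 2·(-6) = -10 - (-12) = 2.
So p(s) = det(sI - A) = s^2 + 3s + 2.
Factor s^2 + 3s + 2: two numbers with sum -3 and product 2 are -1 and -2, so s^2 + 3s + 2 = (s + 1)(s + 2).
Hence p(s) = (s + 1) (s + 2), with roots -2, -1.
The eigenvalues -2, -1 are distinct and real, so A is diagonalisable and x(t) = e^{At} x(0) = V diag(e^{λ_i t}) V^{-1} x(0), where the columns of V are the eigenvectors.
λ = -2: A - (-2)I = [[-3, 2], [-6, 4]]. Row 1 gives (-3)·v1 + 2·v2 = 0, so take v_1 = [-2, -3]^T.
λ = -1: A - (-1)I = [[-4, 2], [-6, 3]]. Row 1 gives (-4)·v1 + 2·v2 = 0, so take v_2 = [1, 2]^T.
V = [v_1 v_2] = [[-2, 1], [-3, 2]] has det V = -1, so V^{-1} = adj(V)/det V = [[-2, 1], [-3, 2]].
Modal coordinates z(0) = V^{-1} x(0): (-2)·(-1) + 1·(-1) = 1; (-3)·(-1) + 2·(-1) = 1; so z(0) = [1, 1]^T.
x_1(t) = Σ_i (v_i)_1 · z_i(0) · e^{λ_i t} (row 1 of V times the modal terms).
x_1(2.0) = (-2)·1·e^{-2·2.0} + 1·1·e^{-1·2.0} = (-2)·0.018316 + 1·0.135335 = 0.0987.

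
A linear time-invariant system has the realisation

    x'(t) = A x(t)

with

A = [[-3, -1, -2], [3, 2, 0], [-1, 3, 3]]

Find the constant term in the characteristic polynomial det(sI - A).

Expand det(sI - A) for the 3×3 matrix.
p(s) = s^3 - 2s^2 - 8s + 31.
(Check: constant term = det(-A) = (-1)^3 det A = 31; coefficient of s^2 = -tr A = -2.)
The constant term is 31.

31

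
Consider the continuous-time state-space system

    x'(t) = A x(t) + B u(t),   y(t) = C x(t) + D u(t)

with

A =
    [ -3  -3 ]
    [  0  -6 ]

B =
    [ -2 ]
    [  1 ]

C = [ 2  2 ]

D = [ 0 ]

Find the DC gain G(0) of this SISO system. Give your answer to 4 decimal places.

-1.3333

G(0) = C(-A)^{-1}B + D = -C A^{-1} B + D.
det A = 18, so A^{-1} = (1/18)·adj(A) = [[-1/3, 1/6], [0, -1/6]]
A^{-1} B = [5/6, -1/6]^T
C A^{-1} B = 4/3
G(0) = D - C A^{-1} B = 0 - (4/3) = -4/3 ≈ -1.3333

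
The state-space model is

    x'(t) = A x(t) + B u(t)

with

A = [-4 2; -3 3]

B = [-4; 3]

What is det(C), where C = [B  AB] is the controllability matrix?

AB = [[22], [21]]
Controllability matrix C = [B  AB] = [[-4, 22], [3, 21]]
det(C) = (-4)·21 - 22·3 = -84 - 66 = -150
Since det(C) ≠ 0, rank(C) = 2 and the system is completely controllable.

-150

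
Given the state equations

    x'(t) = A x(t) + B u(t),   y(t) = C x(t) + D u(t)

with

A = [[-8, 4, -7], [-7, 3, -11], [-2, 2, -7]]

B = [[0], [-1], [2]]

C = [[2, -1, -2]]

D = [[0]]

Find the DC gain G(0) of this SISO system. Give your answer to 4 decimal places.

G(0) = C(-A)^{-1}B + D = -C A^{-1} B + D.
det A = -60, so A^{-1} = (1/-60)·adj(A) = [[-1/60, -7/30, 23/60], [9/20, -7/10, 13/20], [2/15, -2/15, -1/15]]
A^{-1} B = [1, 2, 0]^T
C A^{-1} B = 0
G(0) = D - C A^{-1} B = 0 - (0) = 0

0.0000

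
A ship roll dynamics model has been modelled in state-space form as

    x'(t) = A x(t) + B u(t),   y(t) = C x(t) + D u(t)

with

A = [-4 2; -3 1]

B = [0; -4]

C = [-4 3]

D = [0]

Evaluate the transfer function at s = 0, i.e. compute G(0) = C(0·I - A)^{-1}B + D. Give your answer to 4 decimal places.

-8.0000

G(0) = C(-A)^{-1}B + D = -C A^{-1} B + D.
det A = 2, so A^{-1} = (1/2)·adj(A) = [[1/2, -1], [3/2, -2]]
A^{-1} B = [4, 8]^T
C A^{-1} B = 8
G(0) = D - C A^{-1} B = 0 - (8) = -8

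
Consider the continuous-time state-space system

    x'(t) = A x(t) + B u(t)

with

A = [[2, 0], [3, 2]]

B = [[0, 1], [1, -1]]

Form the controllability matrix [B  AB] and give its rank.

2

AB = [[0, 2], [2, 1]]
Controllability matrix C = [B  AB] = [[0, 1, 0, 2], [1, -1, 2, 1]]
Take the 2×2 submatrix of C formed by columns 1, 2: [[0, 1], [1, -1]]. Its determinant is 0·(-1) - 1·1 = 0 - 1 = -1 ≠ 0.
So rank(C) ≥ 2; since C has 2 rows, rank(C) = 2.
rank(C) = 2 = n, so the pair (A, B) is completely controllable.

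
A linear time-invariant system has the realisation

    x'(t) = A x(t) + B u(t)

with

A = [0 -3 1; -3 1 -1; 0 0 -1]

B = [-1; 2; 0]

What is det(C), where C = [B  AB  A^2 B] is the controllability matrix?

0

AB = [[-6], [5], [0]]
A^2B = [[-15], [23], [0]]
Controllability matrix C = [B  AB  A^2B] = [[-1, -6, -15], [2, 5, 23], [0, 0, 0]]
Expanding along the first row, det(C) = (-1)·(5·0 - 23·0) - (-6)·(2·0 - 23·0) + (-15)·(2·0 - 5·0) = (-1)·0 - (-6)·0 + (-15)·0 = 0
Since det(C) = 0, rank(C) < 3 and the system is not completely controllable.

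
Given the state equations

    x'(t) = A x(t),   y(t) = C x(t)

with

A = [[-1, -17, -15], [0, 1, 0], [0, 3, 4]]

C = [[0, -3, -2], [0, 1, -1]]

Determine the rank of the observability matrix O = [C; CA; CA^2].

2

CA = [[0, -9, -8], [0, -2, -4]]
CA^2 = [[0, -33, -32], [0, -14, -16]]
Observability matrix O = [C; CA; CA^2] = [[0, -3, -2], [0, 1, -1], [0, -9, -8], [0, -2, -4], [0, -33, -32], [0, -14, -16]]
Column 1 of O is identically zero, so rank(O) ≤ 2.
The 2×2 minor from rows 1, 2, columns 2, 3 is (-3)·(-1) - (-2)·1 = 3 - (-2) = 5 ≠ 0, so rank(O) = 2.
rank(O) = 2 < n = 3, so the pair (A, C) is not completely observable.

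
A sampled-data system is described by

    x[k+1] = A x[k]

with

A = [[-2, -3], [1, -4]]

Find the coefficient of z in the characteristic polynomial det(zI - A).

6

For a 2×2 matrix, det(zI - A) = z^2 - (tr A)z + det A.
tr A = -6, det A = 11.
So p(z) = z^2 + 6z + 11.
The coefficient of z is 6.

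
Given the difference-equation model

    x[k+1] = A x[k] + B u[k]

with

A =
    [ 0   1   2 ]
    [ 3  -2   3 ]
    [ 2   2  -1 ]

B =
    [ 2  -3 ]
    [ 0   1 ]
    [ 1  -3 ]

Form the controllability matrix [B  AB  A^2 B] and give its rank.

3

AB = [[2, -5], [9, -20], [3, -1]]
A^2B = [[15, -22], [-3, 22], [19, -49]]
Controllability matrix C = [B  AB  A^2B] = [[2, -3, 2, -5, 15, -22], [0, 1, 9, -20, -3, 22], [1, -3, 3, -1, 19, -49]]
Take the 3×3 submatrix of C formed by columns 1, 2, 3: [[2, -3, 2], [0, 1, 9], [1, -3, 3]]. Its determinant is 2·(1·3 - 9·(-3)) - (-3)·(0·3 - 9·1) + 2·(0·(-3) - 1·1) = 2·30 - (-3)·(-9) + 2·(-1) = 31 ≠ 0.
So rank(C) ≥ 3; since C has 3 rows, rank(C) = 3.
rank(C) = 3 = n, so the pair (A, B) is completely controllable.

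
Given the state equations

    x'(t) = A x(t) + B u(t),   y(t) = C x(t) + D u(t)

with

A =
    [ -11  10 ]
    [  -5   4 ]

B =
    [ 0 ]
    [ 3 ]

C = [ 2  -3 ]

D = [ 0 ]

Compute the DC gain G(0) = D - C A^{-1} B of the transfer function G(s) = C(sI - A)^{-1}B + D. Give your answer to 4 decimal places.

-6.5000

G(0) = C(-A)^{-1}B + D = -C A^{-1} B + D.
det A = 6, so A^{-1} = (1/6)·adj(A) = [[2/3, -5/3], [5/6, -11/6]]
A^{-1} B = [-5, -11/2]^T
C A^{-1} B = 13/2
G(0) = D - C A^{-1} B = 0 - (13/2) = -13/2 ≈ -6.5000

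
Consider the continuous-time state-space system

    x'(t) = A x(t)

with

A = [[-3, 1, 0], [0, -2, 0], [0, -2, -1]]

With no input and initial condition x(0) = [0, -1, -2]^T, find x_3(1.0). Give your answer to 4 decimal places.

det(sI - A) = s^3 - (tr A)s^2 + (M11 + M22 + M33)s - det A, where Mii is the 2×2 principal minor of A obtained by deleting row i and column i.
tr A = (-3) + (-2) + (-1) = -6; M11 = (-2)·(-1) - 0·(-2) = 2 - 0 = 2; M22 = (-3)·(-1) - 0·0 = 3 - 0 = 3; M33 = (-3)·(-2) - 1·0 = 6 - 0 = 6; sum of minors = 11.
det A = (-3)·((-2)·(-1) - 0·(-2)) - 1·(0·(-1) - 0·0) + 0·(0·(-2) - (-2)·0) = (-3)·2 - 1·0 + 0·0 = -6.
So p(s) = det(sI - A) = s^3 + 6s^2 + 11s + 6.
Rational-root test: any integer root divides 6. Testing small divisors, s = -1 works: p(-1) = -1 + 6 + (-11) + 6 = 0, so (s + 1) is a factor.
Dividing, p(s) = (s + 1)(s^2 + 5s + 6).
Factor s^2 + 5s + 6: two numbers with sum -5 and product 6 are -2 and -3, so s^2 + 5s + 6 = (s + 2)(s + 3).
Hence p(s) = (s + 1) (s + 2) (s + 3), with roots -3, -2, -1.
The eigenvalues -3, -2, -1 are distinct and real, so A is diagonalisable and x(t) = e^{At} x(0) = V diag(e^{λ_i t}) V^{-1} x(0), where the columns of V are the eigenvectors.
λ = -3: A - (-3)I = [[0, 1, 0], [0, 1, 0], [0, -2, 2]]. v must be orthogonal to every row; (row 1) × (row 3) = [2, 0, 0], so take v_1 = [1, 0, 0]^T.
λ = -2: A - (-2)I = [[-1, 1, 0], [0, 0, 0], [0, -2, 1]]. v must be orthogonal to every row; (row 1) × (row 3) = [1, 1, 2], so take v_2 = [1, 1, 2]^T.
λ = -1: A - (-1)I = [[-2, 1, 0], [0, -1, 0], [0, -2, 0]]. v must be orthogonal to every row; (row 1) × (row 2) = [0, 0, 2], so take v_3 = [0, 0, 1]^T.
V = [v_1 v_2 v_3] = [[1, 1, 0], [0, 1, 0], [0, 2, 1]] has det V = 1, so V^{-1} = adj(V)/det V = [[1, -1, 0], [0, 1, 0], [0, -2, 1]].
Modal coordinates z(0) = V^{-1} x(0): 1·0 + (-1)·(-1) + 0·(-2) = 1; 0·0 + 1·(-1) + 0·(-2) = -1; 0·0 + (-2)·(-1) + 1·(-2) = 0; so z(0) = [1, -1, 0]^T.
x_3(t) = Σ_i (v_i)_3 · z_i(0) · e^{λ_i t} (row 3 of V times the modal terms).
x_3(1.0) = 0·1·e^{-3·1.0} + 2·(-1)·e^{-2·1.0} + 1·0·e^{-1·1.0} = 0·0.049787 + (-2)·0.135335 + 0·0.367879 = -0.2707.

-0.2707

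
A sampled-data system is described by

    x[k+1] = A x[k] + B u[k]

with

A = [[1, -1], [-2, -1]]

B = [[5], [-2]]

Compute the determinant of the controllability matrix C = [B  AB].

-26

AB = [[7], [-8]]
Controllability matrix C = [B  AB] = [[5, 7], [-2, -8]]
det(C) = 5·(-8) - 7·(-2) = -40 - (-14) = -26
Since det(C) ≠ 0, rank(C) = 2 and the system is completely controllable.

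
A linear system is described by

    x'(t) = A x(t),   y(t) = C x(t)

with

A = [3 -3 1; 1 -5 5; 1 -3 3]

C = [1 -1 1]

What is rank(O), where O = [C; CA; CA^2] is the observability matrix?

2

CA = [[3, -1, -1]]
CA^2 = [[7, -1, -5]]
Observability matrix O = [C; CA; CA^2] = [[1, -1, 1], [3, -1, -1], [7, -1, -5]]
The columns c1, c2, c3 of O are linearly dependent: c1 + 2·c2 + c3 = 0 (check each entry), so rank(O) ≤ 2.
The 2×2 minor from rows 1, 2, columns 1, 2 is 1·(-1) - (-1)·3 = -1 - (-3) = 2 ≠ 0, so rank(O) = 2.
rank(O) = 2 < n = 3, so the pair (A, C) is not completely observable.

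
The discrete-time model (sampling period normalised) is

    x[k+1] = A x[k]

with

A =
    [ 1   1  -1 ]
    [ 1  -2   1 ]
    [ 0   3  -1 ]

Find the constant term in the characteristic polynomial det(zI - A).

3

Expand det(zI - A) for the 3×3 matrix.
p(z) = z^3 + 2z^2 - 5z + 3.
(Check: constant term = det(-A) = (-1)^3 det A = 3; coefficient of z^2 = -tr A = 2.)
The constant term is 3.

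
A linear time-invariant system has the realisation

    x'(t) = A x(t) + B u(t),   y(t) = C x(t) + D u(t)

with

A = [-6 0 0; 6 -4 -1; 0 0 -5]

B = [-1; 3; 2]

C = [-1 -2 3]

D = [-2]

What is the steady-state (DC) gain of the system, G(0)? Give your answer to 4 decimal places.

G(0) = C(-A)^{-1}B + D = -C A^{-1} B + D.
det A = -120, so A^{-1} = (1/-120)·adj(A) = [[-1/6, 0, 0], [-1/4, -1/4, 1/20], [0, 0, -1/5]]
A^{-1} B = [1/6, -2/5, -2/5]^T
C A^{-1} B = -17/30
G(0) = D - C A^{-1} B = -2 - (-17/30) = -43/30 ≈ -1.4333

-1.4333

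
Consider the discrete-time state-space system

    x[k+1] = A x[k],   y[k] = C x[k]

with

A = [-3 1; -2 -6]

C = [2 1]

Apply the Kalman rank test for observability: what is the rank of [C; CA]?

CA = [[-8, -4]]
Observability matrix O = [C; CA] = [[2, 1], [-8, -4]]
Every row of O is a scalar multiple of row 1 = [2, 1] (multipliers 1, -4), so the rows span a one-dimensional space.
O ≠ 0, hence rank(O) = 1.
rank(O) = 1 < n = 2, so the pair (A, C) is not completely observable.

1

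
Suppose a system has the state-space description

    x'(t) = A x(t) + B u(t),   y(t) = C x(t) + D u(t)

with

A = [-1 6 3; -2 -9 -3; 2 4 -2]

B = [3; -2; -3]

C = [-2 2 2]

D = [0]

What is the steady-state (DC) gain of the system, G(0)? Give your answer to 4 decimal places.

G(0) = C(-A)^{-1}B + D = -C A^{-1} B + D.
det A = -60, so A^{-1} = (1/-60)·adj(A) = [[-1/2, -2/5, -3/20], [1/6, 1/15, 3/20], [-1/6, -4/15, -7/20]]
A^{-1} B = [-1/4, -1/12, 13/12]^T
C A^{-1} B = 5/2
G(0) = D - C A^{-1} B = 0 - (5/2) = -5/2 ≈ -2.5000

-2.5000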